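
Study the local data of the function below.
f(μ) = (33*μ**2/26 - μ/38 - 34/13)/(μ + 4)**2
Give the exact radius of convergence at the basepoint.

The radius of convergence is 4.

Denominator factor (μ + 4)^2: pole of order 2 at -4, modulus 4.
The radius of convergence is the smallest modulus among the singular points: 4.


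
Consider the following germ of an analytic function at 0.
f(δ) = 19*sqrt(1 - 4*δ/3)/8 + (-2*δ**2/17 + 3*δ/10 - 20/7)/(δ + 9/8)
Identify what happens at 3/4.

The point is an algebraic (square-root) branch point.

The term (19/8)*sqrt(1 - δ/(3/4)) has argument 1 - 3/4/(3/4) = 0 at 3/4: a square-root (algebraic, two-sheeted) branch point; the remaining terms are analytic or single-valued there.


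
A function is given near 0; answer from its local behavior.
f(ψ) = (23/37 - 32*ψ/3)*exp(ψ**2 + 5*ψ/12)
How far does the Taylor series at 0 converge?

The factor exp(ψ**2 + 5*ψ/12) is entire and contributes no finite singular point.
The polynomial part has no poles.
No finite singular points: the Taylor series at 0 converges everywhere.

The radius of convergence is infinite.


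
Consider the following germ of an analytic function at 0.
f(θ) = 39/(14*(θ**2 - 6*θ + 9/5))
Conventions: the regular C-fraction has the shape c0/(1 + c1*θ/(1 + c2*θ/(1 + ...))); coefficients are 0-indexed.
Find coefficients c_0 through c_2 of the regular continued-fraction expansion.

The regular C-fraction coefficients are [65/42, -10/3, 1/6].

Taylor coefficients (expand at 0): a_0 = 65/42, a_1 = 325/63, a_2 = 6175/378.
c0 = a_0 = 65/42. Peel one level at a time: if S = 1 + c*θ/S' with S'(0) = 1, then c is the θ-coefficient of S and S' = c*θ/(S - 1).
S_1 = c0/f = 1 + (-10/3)*θ + (5/9)*θ^2 + ...; c1 = -10/3.
S_2 = c1*θ/(S_1 - 1) = 1 + (1/6)*θ + ...; c2 = 1/6.


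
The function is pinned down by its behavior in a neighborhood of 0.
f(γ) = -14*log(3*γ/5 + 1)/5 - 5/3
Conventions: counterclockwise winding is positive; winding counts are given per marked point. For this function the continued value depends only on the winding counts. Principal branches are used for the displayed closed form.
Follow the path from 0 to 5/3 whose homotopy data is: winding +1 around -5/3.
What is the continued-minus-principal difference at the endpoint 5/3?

Continued minus principal equals -(28/5)*pi*i.

The rational part is single-valued and drops out of the difference; each branch term changes only by its own monodromy.
(-14/5)*log(1 - γ/(-5/3)): each positive loop around -5/3 adds 2*pi*i to the log, so winding +1 contributes (-14/5)*(1)*2*pi*i = -(28/5)*pi*i.
Summing the contributions at γ = 5/3 gives -(28/5)*pi*i.


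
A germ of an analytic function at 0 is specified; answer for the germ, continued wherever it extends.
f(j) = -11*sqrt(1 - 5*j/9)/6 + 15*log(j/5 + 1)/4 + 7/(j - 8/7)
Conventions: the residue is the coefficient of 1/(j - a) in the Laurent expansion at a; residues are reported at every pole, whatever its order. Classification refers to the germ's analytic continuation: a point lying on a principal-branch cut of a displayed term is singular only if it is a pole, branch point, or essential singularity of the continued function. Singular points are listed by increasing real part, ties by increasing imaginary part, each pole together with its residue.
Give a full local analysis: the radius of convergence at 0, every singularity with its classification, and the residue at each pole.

Radius of convergence at 0: 8/7.
At -5: a logarithmic branch point.
At 8/7: a pole of order 1; residue 7.
At 9/5: an algebraic (square-root) branch point.

Denominator factor (j - 8/7): pole of order 1 at 8/7, modulus 8/7.
Branch term (15/4)*log(1 - j/(-5)): its argument vanishes at j = -5, a logarithmic branch point, modulus 5.
Branch term (-11/6)*sqrt(1 - j/(9/5)): its argument vanishes at j = 9/5, a square-root branch point, modulus 9/5.
The radius of convergence is the smallest modulus among the singular points: 8/7.
The branch terms are analytic at 8/7 and contribute nothing to the residue; only the rational part matters.
At the order-1 pole 8/7 set g(j) = (j - (8/7))*(rational part) = 7.
Simple pole: residue = g(a) at a = 8/7, which is 7.
List the singular points by increasing real part (a conjugate pair: the negative imaginary part first).


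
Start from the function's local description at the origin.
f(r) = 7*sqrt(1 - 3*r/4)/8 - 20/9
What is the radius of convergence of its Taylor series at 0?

Branch term (7/8)*sqrt(1 - r/(4/3)): its argument vanishes at r = 4/3, a square-root branch point, modulus 4/3.
The radius of convergence is the smallest modulus among the singular points: 4/3.

The radius of convergence is 4/3.


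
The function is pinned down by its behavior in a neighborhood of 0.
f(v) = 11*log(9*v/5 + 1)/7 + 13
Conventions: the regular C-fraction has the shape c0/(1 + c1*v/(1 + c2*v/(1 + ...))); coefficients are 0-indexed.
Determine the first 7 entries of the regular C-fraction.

Taylor coefficients (expand at 0): a_0 = 13, a_1 = 99/35, a_2 = -891/350, a_3 = 2673/875, a_4 = -72171/17500, a_5 = 649539/109375, a_6 = -1948617/218750.
c0 = a_0 = 13. Peel one level at a time: if S = 1 + c*v/S' with S'(0) = 1, then c is the v-coefficient of S and S' = c*v/(S - 1).
S_1 = c0/f = 1 + (-99/455)*v + (100683/414050)*v^2 + ...; c1 = -99/455.
S_2 = c1*v/(S_1 - 1) = 1 + (1017/910)*v + (-27/100)*v^2 + ...; c2 = 1017/910.
S_3 = c2*v/(S_2 - 1) = 1 + (273/1130)*v + (-50778/319225)*v^2 + ...; c3 = 273/1130.
S_4 = c3*v/(S_3 - 1) = 1 + (372/565)*v + (-27/125)*v^2 + ...; c4 = 372/565.
S_5 = c4*v/(S_4 - 1) = 1 + (1017/3100)*v + (-1803141/9610000)*v^2 + ...; c5 = 1017/3100.
S_6 = c5*v/(S_5 - 1) = 1 + (1773/3100)*v + ...; c6 = 1773/3100.

The regular C-fraction coefficients are [13, -99/455, 1017/910, 273/1130, 372/565, 1017/3100, 1773/3100].


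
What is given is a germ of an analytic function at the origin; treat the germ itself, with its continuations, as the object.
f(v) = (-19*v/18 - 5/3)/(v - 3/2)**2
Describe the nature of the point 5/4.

Denominator factors: v - 3/2 = -1/4 at v = 5/4 — none vanishes.
So the germ continues analytically to 5/4.

The point is a regular point.


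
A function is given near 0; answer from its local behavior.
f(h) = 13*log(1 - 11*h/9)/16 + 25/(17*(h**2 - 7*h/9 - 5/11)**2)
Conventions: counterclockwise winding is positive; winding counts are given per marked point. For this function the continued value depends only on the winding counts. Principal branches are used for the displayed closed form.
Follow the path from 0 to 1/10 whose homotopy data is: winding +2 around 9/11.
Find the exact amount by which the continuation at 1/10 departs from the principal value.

The rational part is single-valued and drops out of the difference; each branch term changes only by its own monodromy.
(13/16)*log(1 - h/(9/11)): each positive loop around 9/11 adds 2*pi*i to the log, so winding +2 contributes (13/16)*(2)*2*pi*i = (13/4)*pi*i.
Summing the contributions at h = 1/10 gives (13/4)*pi*i.

Continued minus principal equals (13/4)*pi*i.


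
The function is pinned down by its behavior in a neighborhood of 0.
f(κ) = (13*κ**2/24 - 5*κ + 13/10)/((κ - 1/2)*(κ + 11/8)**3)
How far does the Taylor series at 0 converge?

The radius of convergence is 1/2.

Denominator factor (κ + 11/8)^3: pole of order 3 at -11/8, modulus 11/8.
Denominator factor (κ - 1/2): pole of order 1 at 1/2, modulus 1/2.
The radius of convergence is the smallest modulus among the singular points: 1/2.


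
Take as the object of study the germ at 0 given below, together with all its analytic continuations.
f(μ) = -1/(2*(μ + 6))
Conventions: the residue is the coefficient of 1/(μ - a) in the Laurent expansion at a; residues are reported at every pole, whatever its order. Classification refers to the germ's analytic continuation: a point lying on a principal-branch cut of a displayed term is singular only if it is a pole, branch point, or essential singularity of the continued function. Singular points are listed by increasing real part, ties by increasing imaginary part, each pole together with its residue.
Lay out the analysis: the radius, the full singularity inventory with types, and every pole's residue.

Radius of convergence at 0: 6.
At -6: a pole of order 1; residue -1/2.

Denominator factor (μ + 6): pole of order 1 at -6, modulus 6.
The radius of convergence is the smallest modulus among the singular points: 6.
At the order-1 pole -6 set g(μ) = (μ - (-6))*f(μ) = -1/2.
Simple pole: residue = g(a) at a = -6, which is -1/2.


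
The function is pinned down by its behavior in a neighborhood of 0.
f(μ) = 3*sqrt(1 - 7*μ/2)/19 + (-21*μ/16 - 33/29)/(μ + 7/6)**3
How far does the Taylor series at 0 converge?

Denominator factor (μ + 7/6)^3: pole of order 3 at -7/6, modulus 7/6.
Branch term (3/19)*sqrt(1 - μ/(2/7)): its argument vanishes at μ = 2/7, a square-root branch point, modulus 2/7.
The radius of convergence is the smallest modulus among the singular points: 2/7.

The radius of convergence is 2/7.


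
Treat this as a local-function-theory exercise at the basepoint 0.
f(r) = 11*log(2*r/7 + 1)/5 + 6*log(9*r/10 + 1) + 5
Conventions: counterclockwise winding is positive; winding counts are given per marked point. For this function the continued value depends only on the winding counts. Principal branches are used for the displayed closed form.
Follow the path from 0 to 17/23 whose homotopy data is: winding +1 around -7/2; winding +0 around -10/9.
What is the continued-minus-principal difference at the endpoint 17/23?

The rational part is single-valued and drops out of the difference; each branch term changes only by its own monodromy.
(6)*log(1 - r/(-10/9)): winding 0 around -10/9, so this term returns to its principal value, contribution 0.
(11/5)*log(1 - r/(-7/2)): each positive loop around -7/2 adds 2*pi*i to the log, so winding +1 contributes (11/5)*(1)*2*pi*i = (22/5)*pi*i.
Summing the contributions at r = 17/23 gives (22/5)*pi*i.

Continued minus principal equals (22/5)*pi*i.


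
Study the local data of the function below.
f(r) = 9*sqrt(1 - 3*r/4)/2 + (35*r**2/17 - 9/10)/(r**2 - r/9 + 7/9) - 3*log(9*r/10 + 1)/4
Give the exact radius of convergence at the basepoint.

Denominator factor (r**2 - r/9 + 7/9): discriminant -251/81, complex-conjugate roots (1/18) + ((1/18)*sqrt(251))*i and (1/18) - ((1/18)*sqrt(251))*i; poles of order 1, moduli (1/3)*sqrt(7) and (1/3)*sqrt(7).
Branch term (-3/4)*log(1 - r/(-10/9)): its argument vanishes at r = -10/9, a logarithmic branch point, modulus 10/9.
Branch term (9/2)*sqrt(1 - r/(4/3)): its argument vanishes at r = 4/3, a square-root branch point, modulus 4/3.
The radius of convergence is the smallest modulus among the singular points: (1/3)*sqrt(7).

The radius of convergence is (1/3)*sqrt(7).


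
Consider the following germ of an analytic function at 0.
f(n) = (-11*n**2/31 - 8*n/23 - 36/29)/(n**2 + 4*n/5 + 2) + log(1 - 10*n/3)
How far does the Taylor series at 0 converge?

Denominator factor (n**2 + 4*n/5 + 2): discriminant -184/25, complex-conjugate roots (-2/5) + ((1/5)*sqrt(46))*i and (-2/5) - ((1/5)*sqrt(46))*i; poles of order 1, moduli sqrt(2) and sqrt(2).
Branch term (1)*log(1 - n/(3/10)): its argument vanishes at n = 3/10, a logarithmic branch point, modulus 3/10.
The radius of convergence is the smallest modulus among the singular points: 3/10.

The radius of convergence is 3/10.


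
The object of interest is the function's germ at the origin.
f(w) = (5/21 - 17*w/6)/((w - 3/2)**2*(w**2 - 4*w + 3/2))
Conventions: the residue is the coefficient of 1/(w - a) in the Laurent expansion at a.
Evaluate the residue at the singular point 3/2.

At the order-2 pole 3/2 set g(w) = (w - (3/2))^2*f(w) = (5/21 - 17*w/6)/(w**2 - 4*w + 3/2).
Order-2 pole: residue = g'(a); g'(3/2) = 794/1701, so the residue is 794/1701.

The residue is 794/1701.


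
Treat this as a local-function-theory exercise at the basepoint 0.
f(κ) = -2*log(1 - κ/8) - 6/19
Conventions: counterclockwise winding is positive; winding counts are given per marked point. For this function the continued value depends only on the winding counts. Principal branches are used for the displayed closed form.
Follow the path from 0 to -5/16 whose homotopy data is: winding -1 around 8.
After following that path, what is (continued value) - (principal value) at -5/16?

Continued minus principal equals (4)*pi*i.

The rational part is single-valued and drops out of the difference; each branch term changes only by its own monodromy.
(-2)*log(1 - κ/(8)): each positive loop around 8 adds 2*pi*i to the log, so winding -1 contributes (-2)*(-1)*2*pi*i = (4)*pi*i.
Summing the contributions at κ = -5/16 gives (4)*pi*i.


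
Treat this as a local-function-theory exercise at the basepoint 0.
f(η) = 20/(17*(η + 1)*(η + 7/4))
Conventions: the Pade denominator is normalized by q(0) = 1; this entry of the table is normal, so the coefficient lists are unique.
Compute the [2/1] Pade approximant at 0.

Taylor coefficients needed (expand at 0): a_0 = 80/119, a_1 = -880/833, a_2 = 7440/5831, a_3 = -57200/40817.
Write the denominator as Q(η) = 1 + q1*η. Requiring Q*f - P = O(η^4) with deg P <= 2 kills the coefficients of η^3..η^3 in Q*f:
  η^3: a_3 + q1*a_2 = 0, i.e. -57200/40817 + (7440/5831)*q1 = 0.
Solving this linear system: q1 = 715/651.
The numerator is Q*f truncated at degree 2: P0 = a_0 = 80/119; P1 = a_1 + q1*a_0 = -3520/11067; P2 = a_2 + q1*a_1 = 1280/11067.

The Pade approximant has numerator coefficients [80/119, -3520/11067, 1280/11067]; denominator coefficients [1, 715/651].


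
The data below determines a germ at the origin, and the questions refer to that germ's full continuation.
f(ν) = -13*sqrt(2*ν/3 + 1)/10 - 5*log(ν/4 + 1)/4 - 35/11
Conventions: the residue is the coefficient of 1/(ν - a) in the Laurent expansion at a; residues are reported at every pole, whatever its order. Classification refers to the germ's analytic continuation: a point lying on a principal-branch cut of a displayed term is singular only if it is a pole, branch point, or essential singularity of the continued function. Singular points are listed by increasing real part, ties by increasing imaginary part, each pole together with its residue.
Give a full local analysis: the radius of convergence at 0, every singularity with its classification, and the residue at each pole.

Branch term (-13/10)*sqrt(1 - ν/(-3/2)): its argument vanishes at ν = -3/2, a square-root branch point, modulus 3/2.
Branch term (-5/4)*log(1 - ν/(-4)): its argument vanishes at ν = -4, a logarithmic branch point, modulus 4.
The radius of convergence is the smallest modulus among the singular points: 3/2.
List the singular points by increasing real part (a conjugate pair: the negative imaginary part first).

Radius of convergence at 0: 3/2.
At -4: a logarithmic branch point.
At -3/2: an algebraic (square-root) branch point.


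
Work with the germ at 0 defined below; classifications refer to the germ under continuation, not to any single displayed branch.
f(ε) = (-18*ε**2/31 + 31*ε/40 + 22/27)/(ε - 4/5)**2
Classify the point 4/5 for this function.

The point is a pole of order 2.

The denominator factor ε - 4/5 vanishes at 4/5 and appears to the power 2; the numerator there equals 8899/8370, nonzero, and no other factor vanishes.
Hence a pole whose order is the multiplicity, 2.


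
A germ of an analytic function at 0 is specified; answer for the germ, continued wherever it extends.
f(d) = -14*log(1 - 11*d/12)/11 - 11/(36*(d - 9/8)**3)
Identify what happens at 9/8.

The point is a pole of order 3.

The denominator factor d - 9/8 vanishes at 9/8 and appears to the power 3; the numerator there equals -11/36, nonzero, and no other factor vanishes.
The branch terms are analytic at this point.
Hence a pole whose order is the multiplicity, 3.


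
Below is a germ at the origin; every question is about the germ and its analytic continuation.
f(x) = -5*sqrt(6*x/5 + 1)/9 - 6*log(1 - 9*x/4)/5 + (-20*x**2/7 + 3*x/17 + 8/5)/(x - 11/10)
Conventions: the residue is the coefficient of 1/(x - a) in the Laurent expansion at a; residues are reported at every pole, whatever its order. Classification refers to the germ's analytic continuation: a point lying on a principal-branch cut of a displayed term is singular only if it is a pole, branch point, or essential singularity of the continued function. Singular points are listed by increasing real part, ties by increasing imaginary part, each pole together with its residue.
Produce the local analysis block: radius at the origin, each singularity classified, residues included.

Radius of convergence at 0: 4/9.
At -5/6: an algebraic (square-root) branch point.
At 4/9: a logarithmic branch point.
At 11/10: a pole of order 1; residue -1979/1190.

Denominator factor (x - 11/10): pole of order 1 at 11/10, modulus 11/10.
Branch term (-5/9)*sqrt(1 - x/(-5/6)): its argument vanishes at x = -5/6, a square-root branch point, modulus 5/6.
Branch term (-6/5)*log(1 - x/(4/9)): its argument vanishes at x = 4/9, a logarithmic branch point, modulus 4/9.
The radius of convergence is the smallest modulus among the singular points: 4/9.
The branch terms are analytic at 11/10 and contribute nothing to the residue; only the rational part matters.
At the order-1 pole 11/10 set g(x) = (x - (11/10))*(rational part) = -20*x**2/7 + 3*x/17 + 8/5.
Simple pole: residue = g(a) at a = 11/10, which is -1979/1190.
List the singular points by increasing real part (a conjugate pair: the negative imaginary part first).


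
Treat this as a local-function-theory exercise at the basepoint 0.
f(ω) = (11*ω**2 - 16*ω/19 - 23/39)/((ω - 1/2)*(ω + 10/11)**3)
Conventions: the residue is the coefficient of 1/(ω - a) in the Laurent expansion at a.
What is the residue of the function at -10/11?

The residue is -13722610/22075131.

At the order-3 pole -10/11 set g(ω) = (ω - (-10/11))^3*f(ω) = (11*ω**2 - 16*ω/19 - 23/39)/(ω - 1/2).
Order-3 pole: residue = g''(a)/2; g''(-10/11) = -27445220/22075131, so the residue is -13722610/22075131.


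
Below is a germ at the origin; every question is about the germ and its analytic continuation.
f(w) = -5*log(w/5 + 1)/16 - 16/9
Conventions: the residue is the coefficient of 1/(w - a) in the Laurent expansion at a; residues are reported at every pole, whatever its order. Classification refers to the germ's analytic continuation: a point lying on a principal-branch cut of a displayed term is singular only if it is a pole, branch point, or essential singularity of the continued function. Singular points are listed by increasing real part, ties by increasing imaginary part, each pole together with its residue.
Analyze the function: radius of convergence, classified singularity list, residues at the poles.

Branch term (-5/16)*log(1 - w/(-5)): its argument vanishes at w = -5, a logarithmic branch point, modulus 5.
The radius of convergence is the smallest modulus among the singular points: 5.

Radius of convergence at 0: 5.
At -5: a logarithmic branch point.


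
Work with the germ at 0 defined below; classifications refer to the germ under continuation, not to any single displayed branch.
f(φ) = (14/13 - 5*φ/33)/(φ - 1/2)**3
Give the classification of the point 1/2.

The point is a pole of order 3.

The denominator factor φ - 1/2 vanishes at 1/2 and appears to the power 3; the numerator there equals 859/858, nonzero, and no other factor vanishes.
Hence a pole whose order is the multiplicity, 3.


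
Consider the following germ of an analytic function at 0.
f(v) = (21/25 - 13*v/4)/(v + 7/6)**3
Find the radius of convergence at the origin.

The radius of convergence is 7/6.

Denominator factor (v + 7/6)^3: pole of order 3 at -7/6, modulus 7/6.
The radius of convergence is the smallest modulus among the singular points: 7/6.


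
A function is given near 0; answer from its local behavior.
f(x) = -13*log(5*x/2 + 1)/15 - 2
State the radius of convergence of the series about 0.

Branch term (-13/15)*log(1 - x/(-2/5)): its argument vanishes at x = -2/5, a logarithmic branch point, modulus 2/5.
The radius of convergence is the smallest modulus among the singular points: 2/5.

The radius of convergence is 2/5.


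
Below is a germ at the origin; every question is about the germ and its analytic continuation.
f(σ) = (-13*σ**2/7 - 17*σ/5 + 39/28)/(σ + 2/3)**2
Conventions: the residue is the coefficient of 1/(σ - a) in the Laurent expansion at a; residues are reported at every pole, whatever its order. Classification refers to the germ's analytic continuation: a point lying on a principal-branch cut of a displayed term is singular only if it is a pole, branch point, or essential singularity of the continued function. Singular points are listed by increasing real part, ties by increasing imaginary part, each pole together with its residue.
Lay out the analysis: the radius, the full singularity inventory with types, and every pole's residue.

Radius of convergence at 0: 2/3.
At -2/3: a pole of order 2; residue -97/105.

Denominator factor (σ + 2/3)^2: pole of order 2 at -2/3, modulus 2/3.
The radius of convergence is the smallest modulus among the singular points: 2/3.
At the order-2 pole -2/3 set g(σ) = (σ - (-2/3))^2*f(σ) = -13*σ**2/7 - 17*σ/5 + 39/28.
Order-2 pole: residue = g'(a); g'(-2/3) = -97/105, so the residue is -97/105.


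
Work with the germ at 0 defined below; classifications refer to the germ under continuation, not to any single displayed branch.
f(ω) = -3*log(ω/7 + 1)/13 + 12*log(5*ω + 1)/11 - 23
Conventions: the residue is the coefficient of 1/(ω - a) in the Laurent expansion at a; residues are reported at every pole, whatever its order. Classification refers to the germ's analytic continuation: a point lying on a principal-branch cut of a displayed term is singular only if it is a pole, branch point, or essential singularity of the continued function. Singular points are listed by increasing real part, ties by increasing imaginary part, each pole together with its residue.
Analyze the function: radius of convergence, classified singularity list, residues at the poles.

Radius of convergence at 0: 1/5.
At -7: a logarithmic branch point.
At -1/5: a logarithmic branch point.

Branch term (12/11)*log(1 - ω/(-1/5)): its argument vanishes at ω = -1/5, a logarithmic branch point, modulus 1/5.
Branch term (-3/13)*log(1 - ω/(-7)): its argument vanishes at ω = -7, a logarithmic branch point, modulus 7.
The radius of convergence is the smallest modulus among the singular points: 1/5.
List the singular points by increasing real part (a conjugate pair: the negative imaginary part first).


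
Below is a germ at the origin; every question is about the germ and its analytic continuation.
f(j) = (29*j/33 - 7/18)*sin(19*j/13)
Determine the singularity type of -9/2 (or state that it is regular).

There is no denominator, hence no pole anywhere.
The factor sin(19*j/13) is entire.
So the germ continues analytically to -9/2.

The point is a regular point.


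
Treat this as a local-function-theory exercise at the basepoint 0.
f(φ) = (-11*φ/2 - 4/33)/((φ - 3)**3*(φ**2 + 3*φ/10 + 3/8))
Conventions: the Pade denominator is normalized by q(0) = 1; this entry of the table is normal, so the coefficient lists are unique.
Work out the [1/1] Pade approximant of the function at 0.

Taylor coefficients needed (expand at 0): a_0 = 32/2673, a_1 = 7292/13365, a_2 = 1844/22275.
Write the denominator as Q(φ) = 1 + q1*φ. Requiring Q*f - P = O(φ^3) with deg P <= 1 kills the coefficients of φ^2..φ^2 in Q*f:
  φ^2: a_2 + q1*a_1 = 0, i.e. 1844/22275 + (7292/13365)*q1 = 0.
Solving this linear system: q1 = -1383/9115.
The numerator is Q*f truncated at degree 1: P0 = a_0 = 32/2673; P1 = a_1 + q1*a_0 = 240892/442989.

The Pade approximant has numerator coefficients [32/2673, 240892/442989]; denominator coefficients [1, -1383/9115].


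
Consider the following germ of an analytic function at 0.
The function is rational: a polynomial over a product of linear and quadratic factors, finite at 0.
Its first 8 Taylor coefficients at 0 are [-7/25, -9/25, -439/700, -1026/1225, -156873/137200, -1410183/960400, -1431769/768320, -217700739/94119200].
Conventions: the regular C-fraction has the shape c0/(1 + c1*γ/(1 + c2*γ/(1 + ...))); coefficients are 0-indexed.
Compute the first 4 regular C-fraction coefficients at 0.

The regular C-fraction coefficients are [-7/25, -9/7, -115/252, 44977/28980].

Taylor coefficients (read off): a_0 = -7/25, a_1 = -9/25, a_2 = -439/700, a_3 = -1026/1225.
c0 = a_0 = -7/25. Peel one level at a time: if S = 1 + c*γ/S' with S'(0) = 1, then c is the γ-coefficient of S and S' = c*γ/(S - 1).
S_1 = c0/f = 1 + (-9/7)*γ + (-115/196)*γ^2 + ...; c1 = -9/7.
S_2 = c1*γ/(S_1 - 1) = 1 + (-115/252)*γ + (44977/63504)*γ^2 + ...; c2 = -115/252.
S_3 = c2*γ/(S_2 - 1) = 1 + (44977/28980)*γ + ...; c3 = 44977/28980.


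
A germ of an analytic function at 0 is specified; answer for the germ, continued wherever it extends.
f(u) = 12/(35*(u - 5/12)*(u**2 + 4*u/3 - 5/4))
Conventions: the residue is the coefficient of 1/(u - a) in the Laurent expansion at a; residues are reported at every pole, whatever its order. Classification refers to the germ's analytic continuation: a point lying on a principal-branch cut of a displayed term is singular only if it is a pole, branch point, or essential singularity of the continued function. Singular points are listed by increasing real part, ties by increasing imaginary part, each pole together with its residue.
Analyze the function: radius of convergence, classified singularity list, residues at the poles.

Denominator factor (u - 5/12): pole of order 1 at 5/12, modulus 5/12.
Denominator factor (u**2 + 4*u/3 - 5/4): discriminant 61/9, real irrational roots -2/3 + (1/6)*sqrt(61) and -2/3 - (1/6)*sqrt(61); poles of order 1, moduli -2/3 + (1/6)*sqrt(61) and 2/3 + (1/6)*sqrt(61).
The radius of convergence is the smallest modulus among the singular points: 5/12.
The factor u**2 + 4*u/3 - 5/4 splits as (u - a)(u - a') with a = -2/3 - (1/6)*sqrt(61), a' = -2/3 + (1/6)*sqrt(61). At the order-1 pole a set g(u) = (u - a)*f(u) = [12/(35*(u - 5/12))] / (u - a').
Simple pole: residue = g(a) at a = -2/3 - (1/6)*sqrt(61), which is 288/875 - (1872/53375)*sqrt(61).
At the order-1 pole 5/12 set g(u) = (u - (5/12))*f(u) = 12/(35*(u**2 + 4*u/3 - 5/4)).
Simple pole: residue = g(a) at a = 5/12, which is -576/875.
The factor u**2 + 4*u/3 - 5/4 splits as (u - a)(u - a') with a = -2/3 + (1/6)*sqrt(61), a' = -2/3 - (1/6)*sqrt(61). At the order-1 pole a set g(u) = (u - a)*f(u) = [12/(35*(u - 5/12))] / (u - a').
Simple pole: residue = g(a) at a = -2/3 + (1/6)*sqrt(61), which is 288/875 + (1872/53375)*sqrt(61).
List the singular points by increasing real part (a conjugate pair: the negative imaginary part first).

Radius of convergence at 0: 5/12.
At -2/3 - (1/6)*sqrt(61): a pole of order 1; residue 288/875 - (1872/53375)*sqrt(61).
At 5/12: a pole of order 1; residue -576/875.
At -2/3 + (1/6)*sqrt(61): a pole of order 1; residue 288/875 + (1872/53375)*sqrt(61).


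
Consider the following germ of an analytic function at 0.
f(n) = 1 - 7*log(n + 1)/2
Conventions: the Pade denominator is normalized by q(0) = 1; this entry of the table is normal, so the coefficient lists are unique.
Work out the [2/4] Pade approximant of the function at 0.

Taylor coefficients needed (expand at 0): a_0 = 1, a_1 = -7/2, a_2 = 7/4, a_3 = -7/6, a_4 = 7/8, a_5 = -7/10, a_6 = 7/12.
Write the denominator as Q(n) = 1 + q1*n + q2*n^2 + q3*n^3 + q4*n^4. Requiring Q*f - P = O(n^7) with deg P <= 2 kills the coefficients of n^3..n^6 in Q*f:
  n^3: a_3 + q1*a_2 + q2*a_1 + q3*a_0 = 0, i.e. -7/6 + (7/4)*q1 + (-7/2)*q2 + (1)*q3 = 0.
  n^4: a_4 + q1*a_3 + q2*a_2 + q3*a_1 + q4*a_0 = 0, i.e. 7/8 + (-7/6)*q1 + (7/4)*q2 + (-7/2)*q3 + (1)*q4 = 0.
  n^5: a_5 + q1*a_4 + q2*a_3 + q3*a_2 + q4*a_1 = 0, i.e. -7/10 + (7/8)*q1 + (-7/6)*q2 + (7/4)*q3 + (-7/2)*q4 = 0.
  n^6: a_6 + q1*a_5 + q2*a_4 + q3*a_3 + q4*a_2 = 0, i.e. 7/12 + (-7/10)*q1 + (7/8)*q2 + (-7/6)*q3 + (7/4)*q4 = 0.
Solving this linear system: q1 = 2687/2241, q2 = 5849/22410, q3 = -203/11205, q4 = 497/134460.
The numerator is Q*f truncated at degree 2: P0 = a_0 = 1; P1 = a_1 + q1*a_0 = -10313/4482; P2 = a_2 + q1*a_1 + q2*a_0 = -97957/44820.

The Pade approximant has numerator coefficients [1, -10313/4482, -97957/44820]; denominator coefficients [1, 2687/2241, 5849/22410, -203/11205, 497/134460].


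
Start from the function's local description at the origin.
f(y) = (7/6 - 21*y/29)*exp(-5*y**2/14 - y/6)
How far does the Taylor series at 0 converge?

The radius of convergence is infinite.

The factor exp(-5*y**2/14 - y/6) is entire and contributes no finite singular point.
The polynomial part has no poles.
No finite singular points: the Taylor series at 0 converges everywhere.


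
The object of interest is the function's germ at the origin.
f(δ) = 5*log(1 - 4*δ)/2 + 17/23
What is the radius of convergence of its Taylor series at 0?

The radius of convergence is 1/4.

Branch term (5/2)*log(1 - δ/(1/4)): its argument vanishes at δ = 1/4, a logarithmic branch point, modulus 1/4.
The radius of convergence is the smallest modulus among the singular points: 1/4.


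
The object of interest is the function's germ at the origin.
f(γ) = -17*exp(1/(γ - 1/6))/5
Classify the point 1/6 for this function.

The point is an essential singularity.

The exponent 1/(γ - (1/6)) has a pole at 1/6, so exp(1/(γ - (1/6))) takes every nonzero value near it: an essential singularity (not a pole of any order).


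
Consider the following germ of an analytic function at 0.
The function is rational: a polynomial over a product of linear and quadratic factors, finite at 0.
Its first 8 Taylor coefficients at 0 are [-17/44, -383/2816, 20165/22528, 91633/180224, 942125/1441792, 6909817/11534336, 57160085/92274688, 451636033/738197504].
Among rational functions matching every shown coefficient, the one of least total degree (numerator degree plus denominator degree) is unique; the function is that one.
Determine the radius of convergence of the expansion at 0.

The radius of convergence is 1.

No rational of total degree below 4 reproduces all 8 coefficients; solving the [2/2] Pade equations on them gives f(χ) = (-3*χ**2 - 9*χ/32 + 34/33)/((χ - 1)*(χ + 8/3)), whose expansion matches every shown term.
Denominator factor (χ - 1): pole of order 1 at 1, modulus 1.
Denominator factor (χ + 8/3): pole of order 1 at -8/3, modulus 8/3.
The radius of convergence is the smallest modulus among the singular points: 1.


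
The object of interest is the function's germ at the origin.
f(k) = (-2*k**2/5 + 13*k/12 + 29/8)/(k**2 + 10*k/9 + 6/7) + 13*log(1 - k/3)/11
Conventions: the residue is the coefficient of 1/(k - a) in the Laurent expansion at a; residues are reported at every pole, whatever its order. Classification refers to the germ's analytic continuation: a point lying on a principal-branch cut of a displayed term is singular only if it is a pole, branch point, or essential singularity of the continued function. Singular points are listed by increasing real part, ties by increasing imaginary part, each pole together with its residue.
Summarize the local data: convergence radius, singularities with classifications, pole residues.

Denominator factor (k**2 + 10*k/9 + 6/7): discriminant -1244/567, complex-conjugate roots (-5/9) + ((1/63)*sqrt(2177))*i and (-5/9) - ((1/63)*sqrt(2177))*i; poles of order 1, moduli (1/7)*sqrt(42) and (1/7)*sqrt(42).
Branch term (13/11)*log(1 - k/(3)): its argument vanishes at k = 3, a logarithmic branch point, modulus 3.
The radius of convergence is the smallest modulus among the singular points: (1/7)*sqrt(42).
The branch term is analytic at (-5/9) - ((1/63)*sqrt(2177))*i and contributes nothing to the residue; only the rational part matters.
The factor k**2 + 10*k/9 + 6/7 splits as (k - a)(k - a') with a = (-5/9) - ((1/63)*sqrt(2177))*i, a' = (-5/9) + ((1/63)*sqrt(2177))*i. At the order-1 pole a set g(k) = (k - a)*(rational part) = [-2*k**2/5 + 13*k/12 + 29/8] / (k - a').
Simple pole: residue = g(a) at a = (-5/9) - ((1/63)*sqrt(2177))*i, which is (55/72) + ((70741/1567440)*sqrt(2177))*i.
The branch term is analytic at (-5/9) + ((1/63)*sqrt(2177))*i and contributes nothing to the residue; only the rational part matters.
The factor k**2 + 10*k/9 + 6/7 splits as (k - a)(k - a') with a = (-5/9) + ((1/63)*sqrt(2177))*i, a' = (-5/9) - ((1/63)*sqrt(2177))*i. At the order-1 pole a set g(k) = (k - a)*(rational part) = [-2*k**2/5 + 13*k/12 + 29/8] / (k - a').
Simple pole: residue = g(a) at a = (-5/9) + ((1/63)*sqrt(2177))*i, which is (55/72) - ((70741/1567440)*sqrt(2177))*i.
List the singular points by increasing real part (a conjugate pair: the negative imaginary part first).

Radius of convergence at 0: (1/7)*sqrt(42).
At (-5/9) - ((1/63)*sqrt(2177))*i: a pole of order 1; residue (55/72) + ((70741/1567440)*sqrt(2177))*i.
At (-5/9) + ((1/63)*sqrt(2177))*i: a pole of order 1; residue (55/72) - ((70741/1567440)*sqrt(2177))*i.
At 3: a logarithmic branch point.


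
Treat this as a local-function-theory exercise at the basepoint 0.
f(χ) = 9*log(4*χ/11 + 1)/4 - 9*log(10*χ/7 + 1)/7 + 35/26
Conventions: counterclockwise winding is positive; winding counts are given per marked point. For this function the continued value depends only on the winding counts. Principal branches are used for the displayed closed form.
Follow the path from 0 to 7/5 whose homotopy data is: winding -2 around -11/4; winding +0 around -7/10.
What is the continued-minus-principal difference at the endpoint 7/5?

Continued minus principal equals -(9)*pi*i.

The rational part is single-valued and drops out of the difference; each branch term changes only by its own monodromy.
(-9/7)*log(1 - χ/(-7/10)): winding 0 around -7/10, so this term returns to its principal value, contribution 0.
(9/4)*log(1 - χ/(-11/4)): each positive loop around -11/4 adds 2*pi*i to the log, so winding -2 contributes (9/4)*(-2)*2*pi*i = -(9)*pi*i.
Summing the contributions at χ = 7/5 gives -(9)*pi*i.


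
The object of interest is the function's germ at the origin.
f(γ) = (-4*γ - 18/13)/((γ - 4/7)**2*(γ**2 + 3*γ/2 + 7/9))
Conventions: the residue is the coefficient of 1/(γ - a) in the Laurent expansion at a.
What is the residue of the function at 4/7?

The residue is 4688271/9726925.

At the order-2 pole 4/7 set g(γ) = (γ - (4/7))^2*f(γ) = (-4*γ - 18/13)/(γ**2 + 3*γ/2 + 7/9).
Order-2 pole: residue = g'(a); g'(4/7) = 4688271/9726925, so the residue is 4688271/9726925.


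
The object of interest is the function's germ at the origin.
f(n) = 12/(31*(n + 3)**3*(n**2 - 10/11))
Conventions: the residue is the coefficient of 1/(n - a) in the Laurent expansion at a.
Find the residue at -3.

At the order-3 pole -3 set g(n) = (n - (-3))^3*f(n) = 12/(31*(n**2 - 10/11)).
Order-3 pole: residue = g''(a)/2; g''(-3) = 891528/21854039, so the residue is 445764/21854039.

The residue is 445764/21854039.


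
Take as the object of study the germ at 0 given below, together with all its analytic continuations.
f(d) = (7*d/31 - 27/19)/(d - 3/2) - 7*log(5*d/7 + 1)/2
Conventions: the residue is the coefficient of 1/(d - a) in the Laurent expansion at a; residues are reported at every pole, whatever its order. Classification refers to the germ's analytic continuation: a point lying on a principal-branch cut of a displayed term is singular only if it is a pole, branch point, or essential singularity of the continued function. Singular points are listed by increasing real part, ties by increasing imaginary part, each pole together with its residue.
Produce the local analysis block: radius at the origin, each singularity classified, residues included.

Radius of convergence at 0: 7/5.
At -7/5: a logarithmic branch point.
At 3/2: a pole of order 1; residue -1275/1178.

Denominator factor (d - 3/2): pole of order 1 at 3/2, modulus 3/2.
Branch term (-7/2)*log(1 - d/(-7/5)): its argument vanishes at d = -7/5, a logarithmic branch point, modulus 7/5.
The radius of convergence is the smallest modulus among the singular points: 7/5.
The branch term is analytic at 3/2 and contributes nothing to the residue; only the rational part matters.
At the order-1 pole 3/2 set g(d) = (d - (3/2))*(rational part) = 7*d/31 - 27/19.
Simple pole: residue = g(a) at a = 3/2, which is -1275/1178.
List the singular points by increasing real part (a conjugate pair: the negative imaginary part first).


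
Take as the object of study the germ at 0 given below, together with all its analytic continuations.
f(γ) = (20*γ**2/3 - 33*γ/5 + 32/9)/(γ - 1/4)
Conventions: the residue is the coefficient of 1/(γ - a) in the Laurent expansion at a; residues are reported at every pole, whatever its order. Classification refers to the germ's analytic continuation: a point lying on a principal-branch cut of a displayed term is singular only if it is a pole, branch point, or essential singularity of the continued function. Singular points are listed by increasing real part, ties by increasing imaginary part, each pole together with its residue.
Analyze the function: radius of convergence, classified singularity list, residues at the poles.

Denominator factor (γ - 1/4): pole of order 1 at 1/4, modulus 1/4.
The radius of convergence is the smallest modulus among the singular points: 1/4.
At the order-1 pole 1/4 set g(γ) = (γ - (1/4))*f(γ) = 20*γ**2/3 - 33*γ/5 + 32/9.
Simple pole: residue = g(a) at a = 1/4, which is 209/90.

Radius of convergence at 0: 1/4.
At 1/4: a pole of order 1; residue 209/90.


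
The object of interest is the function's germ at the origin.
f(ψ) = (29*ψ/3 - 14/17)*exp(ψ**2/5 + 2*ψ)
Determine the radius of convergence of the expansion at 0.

The radius of convergence is infinite.

The factor exp(ψ**2/5 + 2*ψ) is entire and contributes no finite singular point.
The polynomial part has no poles.
No finite singular points: the Taylor series at 0 converges everywhere.


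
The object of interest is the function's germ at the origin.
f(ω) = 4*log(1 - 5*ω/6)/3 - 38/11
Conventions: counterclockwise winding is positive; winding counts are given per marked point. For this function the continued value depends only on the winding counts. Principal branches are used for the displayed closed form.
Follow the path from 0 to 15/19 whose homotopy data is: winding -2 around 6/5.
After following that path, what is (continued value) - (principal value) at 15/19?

The rational part is single-valued and drops out of the difference; each branch term changes only by its own monodromy.
(4/3)*log(1 - ω/(6/5)): each positive loop around 6/5 adds 2*pi*i to the log, so winding -2 contributes (4/3)*(-2)*2*pi*i = -(16/3)*pi*i.
Summing the contributions at ω = 15/19 gives -(16/3)*pi*i.

Continued minus principal equals -(16/3)*pi*i.


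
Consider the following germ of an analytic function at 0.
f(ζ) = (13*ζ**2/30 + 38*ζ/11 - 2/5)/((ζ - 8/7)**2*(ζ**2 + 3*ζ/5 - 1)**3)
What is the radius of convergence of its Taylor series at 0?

The radius of convergence is -3/10 + (1/10)*sqrt(109).

Denominator factor (ζ - 8/7)^2: pole of order 2 at 8/7, modulus 8/7.
Denominator factor (ζ**2 + 3*ζ/5 - 1)^3: discriminant 109/25, real irrational roots -3/10 + (1/10)*sqrt(109) and -3/10 - (1/10)*sqrt(109); poles of order 3, moduli -3/10 + (1/10)*sqrt(109) and 3/10 + (1/10)*sqrt(109).
The radius of convergence is the smallest modulus among the singular points: -3/10 + (1/10)*sqrt(109).


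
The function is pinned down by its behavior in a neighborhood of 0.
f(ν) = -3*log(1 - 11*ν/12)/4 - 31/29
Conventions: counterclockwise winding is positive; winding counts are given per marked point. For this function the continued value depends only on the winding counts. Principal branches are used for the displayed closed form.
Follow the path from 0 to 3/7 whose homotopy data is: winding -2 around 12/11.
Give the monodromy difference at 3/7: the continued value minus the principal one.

Continued minus principal equals (3)*pi*i.

The rational part is single-valued and drops out of the difference; each branch term changes only by its own monodromy.
(-3/4)*log(1 - ν/(12/11)): each positive loop around 12/11 adds 2*pi*i to the log, so winding -2 contributes (-3/4)*(-2)*2*pi*i = (3)*pi*i.
Summing the contributions at ν = 3/7 gives (3)*pi*i.
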